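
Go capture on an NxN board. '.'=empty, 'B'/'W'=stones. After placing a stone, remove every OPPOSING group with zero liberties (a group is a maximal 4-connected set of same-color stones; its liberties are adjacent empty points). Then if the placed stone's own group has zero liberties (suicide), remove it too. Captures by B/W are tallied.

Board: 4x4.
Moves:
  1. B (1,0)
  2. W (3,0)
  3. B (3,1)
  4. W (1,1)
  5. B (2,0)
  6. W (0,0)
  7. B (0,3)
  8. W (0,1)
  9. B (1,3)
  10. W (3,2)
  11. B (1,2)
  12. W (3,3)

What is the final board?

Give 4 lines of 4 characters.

Move 1: B@(1,0) -> caps B=0 W=0
Move 2: W@(3,0) -> caps B=0 W=0
Move 3: B@(3,1) -> caps B=0 W=0
Move 4: W@(1,1) -> caps B=0 W=0
Move 5: B@(2,0) -> caps B=1 W=0
Move 6: W@(0,0) -> caps B=1 W=0
Move 7: B@(0,3) -> caps B=1 W=0
Move 8: W@(0,1) -> caps B=1 W=0
Move 9: B@(1,3) -> caps B=1 W=0
Move 10: W@(3,2) -> caps B=1 W=0
Move 11: B@(1,2) -> caps B=1 W=0
Move 12: W@(3,3) -> caps B=1 W=0

Answer: WW.B
BWBB
B...
.BWW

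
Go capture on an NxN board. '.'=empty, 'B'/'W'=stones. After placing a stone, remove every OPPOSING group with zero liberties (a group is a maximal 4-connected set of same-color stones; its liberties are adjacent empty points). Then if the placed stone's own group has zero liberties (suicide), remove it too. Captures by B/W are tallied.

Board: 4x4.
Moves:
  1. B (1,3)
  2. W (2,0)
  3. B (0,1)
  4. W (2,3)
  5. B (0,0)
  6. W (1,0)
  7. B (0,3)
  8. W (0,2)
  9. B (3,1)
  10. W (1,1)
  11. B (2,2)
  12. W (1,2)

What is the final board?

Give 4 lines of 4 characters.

Move 1: B@(1,3) -> caps B=0 W=0
Move 2: W@(2,0) -> caps B=0 W=0
Move 3: B@(0,1) -> caps B=0 W=0
Move 4: W@(2,3) -> caps B=0 W=0
Move 5: B@(0,0) -> caps B=0 W=0
Move 6: W@(1,0) -> caps B=0 W=0
Move 7: B@(0,3) -> caps B=0 W=0
Move 8: W@(0,2) -> caps B=0 W=0
Move 9: B@(3,1) -> caps B=0 W=0
Move 10: W@(1,1) -> caps B=0 W=2
Move 11: B@(2,2) -> caps B=0 W=2
Move 12: W@(1,2) -> caps B=0 W=4

Answer: ..W.
WWW.
W.BW
.B..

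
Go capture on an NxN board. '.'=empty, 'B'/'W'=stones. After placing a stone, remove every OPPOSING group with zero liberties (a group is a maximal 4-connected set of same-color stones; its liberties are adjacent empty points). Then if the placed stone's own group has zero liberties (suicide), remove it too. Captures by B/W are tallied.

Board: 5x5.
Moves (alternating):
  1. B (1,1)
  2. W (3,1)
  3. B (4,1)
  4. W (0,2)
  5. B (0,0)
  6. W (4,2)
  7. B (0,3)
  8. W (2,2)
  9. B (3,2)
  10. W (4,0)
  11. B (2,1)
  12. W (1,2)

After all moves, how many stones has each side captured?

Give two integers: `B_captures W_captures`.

Answer: 0 1

Derivation:
Move 1: B@(1,1) -> caps B=0 W=0
Move 2: W@(3,1) -> caps B=0 W=0
Move 3: B@(4,1) -> caps B=0 W=0
Move 4: W@(0,2) -> caps B=0 W=0
Move 5: B@(0,0) -> caps B=0 W=0
Move 6: W@(4,2) -> caps B=0 W=0
Move 7: B@(0,3) -> caps B=0 W=0
Move 8: W@(2,2) -> caps B=0 W=0
Move 9: B@(3,2) -> caps B=0 W=0
Move 10: W@(4,0) -> caps B=0 W=1
Move 11: B@(2,1) -> caps B=0 W=1
Move 12: W@(1,2) -> caps B=0 W=1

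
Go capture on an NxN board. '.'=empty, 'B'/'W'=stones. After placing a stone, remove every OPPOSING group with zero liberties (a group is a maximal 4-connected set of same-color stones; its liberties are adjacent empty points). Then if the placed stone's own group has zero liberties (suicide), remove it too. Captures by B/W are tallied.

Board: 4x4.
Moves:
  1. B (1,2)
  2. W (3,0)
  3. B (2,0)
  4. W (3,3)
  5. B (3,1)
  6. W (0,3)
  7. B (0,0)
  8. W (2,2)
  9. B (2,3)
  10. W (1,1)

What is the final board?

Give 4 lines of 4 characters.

Move 1: B@(1,2) -> caps B=0 W=0
Move 2: W@(3,0) -> caps B=0 W=0
Move 3: B@(2,0) -> caps B=0 W=0
Move 4: W@(3,3) -> caps B=0 W=0
Move 5: B@(3,1) -> caps B=1 W=0
Move 6: W@(0,3) -> caps B=1 W=0
Move 7: B@(0,0) -> caps B=1 W=0
Move 8: W@(2,2) -> caps B=1 W=0
Move 9: B@(2,3) -> caps B=1 W=0
Move 10: W@(1,1) -> caps B=1 W=0

Answer: B..W
.WB.
B.WB
.B.W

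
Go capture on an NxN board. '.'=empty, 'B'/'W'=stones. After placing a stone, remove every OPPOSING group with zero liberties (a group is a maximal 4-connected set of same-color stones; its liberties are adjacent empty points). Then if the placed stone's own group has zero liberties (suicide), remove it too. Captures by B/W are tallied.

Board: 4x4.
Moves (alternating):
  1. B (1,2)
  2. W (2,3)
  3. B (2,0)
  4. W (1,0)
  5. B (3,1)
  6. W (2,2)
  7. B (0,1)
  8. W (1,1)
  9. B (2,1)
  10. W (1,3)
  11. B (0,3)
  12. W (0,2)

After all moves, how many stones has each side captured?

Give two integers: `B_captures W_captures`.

Answer: 0 2

Derivation:
Move 1: B@(1,2) -> caps B=0 W=0
Move 2: W@(2,3) -> caps B=0 W=0
Move 3: B@(2,0) -> caps B=0 W=0
Move 4: W@(1,0) -> caps B=0 W=0
Move 5: B@(3,1) -> caps B=0 W=0
Move 6: W@(2,2) -> caps B=0 W=0
Move 7: B@(0,1) -> caps B=0 W=0
Move 8: W@(1,1) -> caps B=0 W=0
Move 9: B@(2,1) -> caps B=0 W=0
Move 10: W@(1,3) -> caps B=0 W=0
Move 11: B@(0,3) -> caps B=0 W=0
Move 12: W@(0,2) -> caps B=0 W=2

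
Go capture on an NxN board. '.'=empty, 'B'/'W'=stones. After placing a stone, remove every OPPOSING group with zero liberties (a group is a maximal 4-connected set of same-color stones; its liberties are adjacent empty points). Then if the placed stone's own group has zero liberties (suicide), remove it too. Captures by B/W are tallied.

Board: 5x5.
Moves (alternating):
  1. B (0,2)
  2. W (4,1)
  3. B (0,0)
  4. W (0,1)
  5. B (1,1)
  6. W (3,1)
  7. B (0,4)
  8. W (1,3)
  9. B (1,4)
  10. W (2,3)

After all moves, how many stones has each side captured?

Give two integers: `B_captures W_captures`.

Answer: 1 0

Derivation:
Move 1: B@(0,2) -> caps B=0 W=0
Move 2: W@(4,1) -> caps B=0 W=0
Move 3: B@(0,0) -> caps B=0 W=0
Move 4: W@(0,1) -> caps B=0 W=0
Move 5: B@(1,1) -> caps B=1 W=0
Move 6: W@(3,1) -> caps B=1 W=0
Move 7: B@(0,4) -> caps B=1 W=0
Move 8: W@(1,3) -> caps B=1 W=0
Move 9: B@(1,4) -> caps B=1 W=0
Move 10: W@(2,3) -> caps B=1 W=0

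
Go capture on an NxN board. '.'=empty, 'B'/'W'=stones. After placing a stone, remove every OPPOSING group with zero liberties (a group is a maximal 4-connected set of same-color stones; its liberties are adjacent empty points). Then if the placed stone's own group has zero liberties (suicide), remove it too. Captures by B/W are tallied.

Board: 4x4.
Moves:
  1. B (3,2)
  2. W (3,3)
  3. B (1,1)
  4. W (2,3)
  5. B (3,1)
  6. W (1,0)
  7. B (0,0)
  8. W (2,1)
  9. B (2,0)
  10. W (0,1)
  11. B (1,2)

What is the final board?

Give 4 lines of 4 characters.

Answer: BW..
.BB.
BW.W
.BBW

Derivation:
Move 1: B@(3,2) -> caps B=0 W=0
Move 2: W@(3,3) -> caps B=0 W=0
Move 3: B@(1,1) -> caps B=0 W=0
Move 4: W@(2,3) -> caps B=0 W=0
Move 5: B@(3,1) -> caps B=0 W=0
Move 6: W@(1,0) -> caps B=0 W=0
Move 7: B@(0,0) -> caps B=0 W=0
Move 8: W@(2,1) -> caps B=0 W=0
Move 9: B@(2,0) -> caps B=1 W=0
Move 10: W@(0,1) -> caps B=1 W=0
Move 11: B@(1,2) -> caps B=1 W=0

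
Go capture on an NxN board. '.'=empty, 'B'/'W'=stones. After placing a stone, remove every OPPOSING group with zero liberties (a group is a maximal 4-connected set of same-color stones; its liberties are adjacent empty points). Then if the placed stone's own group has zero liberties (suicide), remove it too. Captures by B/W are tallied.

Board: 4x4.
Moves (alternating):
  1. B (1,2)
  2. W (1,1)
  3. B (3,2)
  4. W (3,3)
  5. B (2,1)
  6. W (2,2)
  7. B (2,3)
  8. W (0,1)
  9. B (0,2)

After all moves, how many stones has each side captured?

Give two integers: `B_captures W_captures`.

Answer: 2 0

Derivation:
Move 1: B@(1,2) -> caps B=0 W=0
Move 2: W@(1,1) -> caps B=0 W=0
Move 3: B@(3,2) -> caps B=0 W=0
Move 4: W@(3,3) -> caps B=0 W=0
Move 5: B@(2,1) -> caps B=0 W=0
Move 6: W@(2,2) -> caps B=0 W=0
Move 7: B@(2,3) -> caps B=2 W=0
Move 8: W@(0,1) -> caps B=2 W=0
Move 9: B@(0,2) -> caps B=2 W=0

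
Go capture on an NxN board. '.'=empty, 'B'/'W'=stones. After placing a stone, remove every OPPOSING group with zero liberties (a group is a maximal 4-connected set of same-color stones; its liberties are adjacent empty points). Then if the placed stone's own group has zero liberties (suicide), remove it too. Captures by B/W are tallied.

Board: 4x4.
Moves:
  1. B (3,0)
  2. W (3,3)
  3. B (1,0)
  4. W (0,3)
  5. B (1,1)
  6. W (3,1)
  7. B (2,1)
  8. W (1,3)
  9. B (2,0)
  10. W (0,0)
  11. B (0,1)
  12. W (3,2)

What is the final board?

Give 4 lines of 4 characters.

Answer: .B.W
BB.W
BB..
BWWW

Derivation:
Move 1: B@(3,0) -> caps B=0 W=0
Move 2: W@(3,3) -> caps B=0 W=0
Move 3: B@(1,0) -> caps B=0 W=0
Move 4: W@(0,3) -> caps B=0 W=0
Move 5: B@(1,1) -> caps B=0 W=0
Move 6: W@(3,1) -> caps B=0 W=0
Move 7: B@(2,1) -> caps B=0 W=0
Move 8: W@(1,3) -> caps B=0 W=0
Move 9: B@(2,0) -> caps B=0 W=0
Move 10: W@(0,0) -> caps B=0 W=0
Move 11: B@(0,1) -> caps B=1 W=0
Move 12: W@(3,2) -> caps B=1 W=0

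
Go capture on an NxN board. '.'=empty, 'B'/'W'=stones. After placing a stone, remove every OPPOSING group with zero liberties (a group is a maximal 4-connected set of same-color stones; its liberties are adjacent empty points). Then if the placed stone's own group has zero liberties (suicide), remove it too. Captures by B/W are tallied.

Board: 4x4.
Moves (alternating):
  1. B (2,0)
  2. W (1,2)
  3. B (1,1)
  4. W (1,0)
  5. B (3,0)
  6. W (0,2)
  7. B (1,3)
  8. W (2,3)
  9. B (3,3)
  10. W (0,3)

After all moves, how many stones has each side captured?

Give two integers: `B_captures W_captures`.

Answer: 0 1

Derivation:
Move 1: B@(2,0) -> caps B=0 W=0
Move 2: W@(1,2) -> caps B=0 W=0
Move 3: B@(1,1) -> caps B=0 W=0
Move 4: W@(1,0) -> caps B=0 W=0
Move 5: B@(3,0) -> caps B=0 W=0
Move 6: W@(0,2) -> caps B=0 W=0
Move 7: B@(1,3) -> caps B=0 W=0
Move 8: W@(2,3) -> caps B=0 W=0
Move 9: B@(3,3) -> caps B=0 W=0
Move 10: W@(0,3) -> caps B=0 W=1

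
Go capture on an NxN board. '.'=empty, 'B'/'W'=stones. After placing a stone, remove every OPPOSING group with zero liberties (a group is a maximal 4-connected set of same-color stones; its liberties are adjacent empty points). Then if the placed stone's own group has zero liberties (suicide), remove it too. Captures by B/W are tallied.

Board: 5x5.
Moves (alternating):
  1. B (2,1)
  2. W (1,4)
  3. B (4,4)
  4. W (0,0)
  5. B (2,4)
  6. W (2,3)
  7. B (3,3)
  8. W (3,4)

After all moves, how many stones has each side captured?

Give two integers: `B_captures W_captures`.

Answer: 0 1

Derivation:
Move 1: B@(2,1) -> caps B=0 W=0
Move 2: W@(1,4) -> caps B=0 W=0
Move 3: B@(4,4) -> caps B=0 W=0
Move 4: W@(0,0) -> caps B=0 W=0
Move 5: B@(2,4) -> caps B=0 W=0
Move 6: W@(2,3) -> caps B=0 W=0
Move 7: B@(3,3) -> caps B=0 W=0
Move 8: W@(3,4) -> caps B=0 W=1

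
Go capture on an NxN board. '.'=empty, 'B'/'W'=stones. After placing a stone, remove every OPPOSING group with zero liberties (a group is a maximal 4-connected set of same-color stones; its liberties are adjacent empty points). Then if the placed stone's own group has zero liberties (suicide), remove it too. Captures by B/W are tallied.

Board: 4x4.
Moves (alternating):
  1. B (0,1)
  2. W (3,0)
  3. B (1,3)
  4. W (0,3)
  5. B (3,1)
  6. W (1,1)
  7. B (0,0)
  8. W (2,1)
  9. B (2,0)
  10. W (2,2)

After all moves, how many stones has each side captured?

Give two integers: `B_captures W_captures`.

Move 1: B@(0,1) -> caps B=0 W=0
Move 2: W@(3,0) -> caps B=0 W=0
Move 3: B@(1,3) -> caps B=0 W=0
Move 4: W@(0,3) -> caps B=0 W=0
Move 5: B@(3,1) -> caps B=0 W=0
Move 6: W@(1,1) -> caps B=0 W=0
Move 7: B@(0,0) -> caps B=0 W=0
Move 8: W@(2,1) -> caps B=0 W=0
Move 9: B@(2,0) -> caps B=1 W=0
Move 10: W@(2,2) -> caps B=1 W=0

Answer: 1 0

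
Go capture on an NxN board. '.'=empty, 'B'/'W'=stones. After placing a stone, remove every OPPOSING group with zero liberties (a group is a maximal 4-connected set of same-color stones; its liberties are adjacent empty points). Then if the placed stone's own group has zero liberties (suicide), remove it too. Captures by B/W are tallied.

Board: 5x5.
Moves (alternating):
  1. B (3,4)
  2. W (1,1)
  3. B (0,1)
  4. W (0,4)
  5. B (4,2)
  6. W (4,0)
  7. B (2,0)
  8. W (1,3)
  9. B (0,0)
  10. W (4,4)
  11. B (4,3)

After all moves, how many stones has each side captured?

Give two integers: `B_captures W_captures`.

Answer: 1 0

Derivation:
Move 1: B@(3,4) -> caps B=0 W=0
Move 2: W@(1,1) -> caps B=0 W=0
Move 3: B@(0,1) -> caps B=0 W=0
Move 4: W@(0,4) -> caps B=0 W=0
Move 5: B@(4,2) -> caps B=0 W=0
Move 6: W@(4,0) -> caps B=0 W=0
Move 7: B@(2,0) -> caps B=0 W=0
Move 8: W@(1,3) -> caps B=0 W=0
Move 9: B@(0,0) -> caps B=0 W=0
Move 10: W@(4,4) -> caps B=0 W=0
Move 11: B@(4,3) -> caps B=1 W=0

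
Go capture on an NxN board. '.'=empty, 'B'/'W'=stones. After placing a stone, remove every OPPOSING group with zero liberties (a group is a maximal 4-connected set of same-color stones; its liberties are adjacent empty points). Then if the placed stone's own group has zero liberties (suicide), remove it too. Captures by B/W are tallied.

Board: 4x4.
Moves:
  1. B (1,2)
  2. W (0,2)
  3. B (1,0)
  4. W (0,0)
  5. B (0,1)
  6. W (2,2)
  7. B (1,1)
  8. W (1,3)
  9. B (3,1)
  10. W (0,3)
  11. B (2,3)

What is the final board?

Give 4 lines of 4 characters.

Move 1: B@(1,2) -> caps B=0 W=0
Move 2: W@(0,2) -> caps B=0 W=0
Move 3: B@(1,0) -> caps B=0 W=0
Move 4: W@(0,0) -> caps B=0 W=0
Move 5: B@(0,1) -> caps B=1 W=0
Move 6: W@(2,2) -> caps B=1 W=0
Move 7: B@(1,1) -> caps B=1 W=0
Move 8: W@(1,3) -> caps B=1 W=0
Move 9: B@(3,1) -> caps B=1 W=0
Move 10: W@(0,3) -> caps B=1 W=0
Move 11: B@(2,3) -> caps B=4 W=0

Answer: .B..
BBB.
..WB
.B..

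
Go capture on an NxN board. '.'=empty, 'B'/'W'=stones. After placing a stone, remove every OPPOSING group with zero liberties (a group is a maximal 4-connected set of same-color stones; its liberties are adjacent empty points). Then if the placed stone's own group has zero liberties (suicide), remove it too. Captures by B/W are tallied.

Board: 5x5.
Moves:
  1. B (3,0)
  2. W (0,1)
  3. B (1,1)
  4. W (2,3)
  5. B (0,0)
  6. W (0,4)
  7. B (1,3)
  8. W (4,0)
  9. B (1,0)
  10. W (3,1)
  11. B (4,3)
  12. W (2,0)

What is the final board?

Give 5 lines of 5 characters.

Answer: BW..W
BB.B.
W..W.
.W...
W..B.

Derivation:
Move 1: B@(3,0) -> caps B=0 W=0
Move 2: W@(0,1) -> caps B=0 W=0
Move 3: B@(1,1) -> caps B=0 W=0
Move 4: W@(2,3) -> caps B=0 W=0
Move 5: B@(0,0) -> caps B=0 W=0
Move 6: W@(0,4) -> caps B=0 W=0
Move 7: B@(1,3) -> caps B=0 W=0
Move 8: W@(4,0) -> caps B=0 W=0
Move 9: B@(1,0) -> caps B=0 W=0
Move 10: W@(3,1) -> caps B=0 W=0
Move 11: B@(4,3) -> caps B=0 W=0
Move 12: W@(2,0) -> caps B=0 W=1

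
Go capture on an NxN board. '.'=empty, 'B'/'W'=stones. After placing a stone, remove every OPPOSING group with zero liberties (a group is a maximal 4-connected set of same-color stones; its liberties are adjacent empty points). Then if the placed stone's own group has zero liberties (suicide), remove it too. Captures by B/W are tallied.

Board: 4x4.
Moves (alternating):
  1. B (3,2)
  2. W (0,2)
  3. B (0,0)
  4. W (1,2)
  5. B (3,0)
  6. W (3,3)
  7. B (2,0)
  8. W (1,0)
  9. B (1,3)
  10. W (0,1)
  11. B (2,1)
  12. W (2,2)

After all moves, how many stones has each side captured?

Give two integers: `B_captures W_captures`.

Move 1: B@(3,2) -> caps B=0 W=0
Move 2: W@(0,2) -> caps B=0 W=0
Move 3: B@(0,0) -> caps B=0 W=0
Move 4: W@(1,2) -> caps B=0 W=0
Move 5: B@(3,0) -> caps B=0 W=0
Move 6: W@(3,3) -> caps B=0 W=0
Move 7: B@(2,0) -> caps B=0 W=0
Move 8: W@(1,0) -> caps B=0 W=0
Move 9: B@(1,3) -> caps B=0 W=0
Move 10: W@(0,1) -> caps B=0 W=1
Move 11: B@(2,1) -> caps B=0 W=1
Move 12: W@(2,2) -> caps B=0 W=1

Answer: 0 1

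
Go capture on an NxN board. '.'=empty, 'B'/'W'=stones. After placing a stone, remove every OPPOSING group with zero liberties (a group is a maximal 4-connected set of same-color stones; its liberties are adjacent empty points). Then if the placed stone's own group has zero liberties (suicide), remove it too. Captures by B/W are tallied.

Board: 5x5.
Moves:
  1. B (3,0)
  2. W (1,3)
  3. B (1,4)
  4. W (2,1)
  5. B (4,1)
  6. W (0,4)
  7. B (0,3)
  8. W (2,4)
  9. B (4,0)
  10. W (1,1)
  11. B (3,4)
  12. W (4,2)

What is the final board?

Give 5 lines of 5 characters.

Answer: ...B.
.W.WB
.W..W
B...B
BBW..

Derivation:
Move 1: B@(3,0) -> caps B=0 W=0
Move 2: W@(1,3) -> caps B=0 W=0
Move 3: B@(1,4) -> caps B=0 W=0
Move 4: W@(2,1) -> caps B=0 W=0
Move 5: B@(4,1) -> caps B=0 W=0
Move 6: W@(0,4) -> caps B=0 W=0
Move 7: B@(0,3) -> caps B=1 W=0
Move 8: W@(2,4) -> caps B=1 W=0
Move 9: B@(4,0) -> caps B=1 W=0
Move 10: W@(1,1) -> caps B=1 W=0
Move 11: B@(3,4) -> caps B=1 W=0
Move 12: W@(4,2) -> caps B=1 W=0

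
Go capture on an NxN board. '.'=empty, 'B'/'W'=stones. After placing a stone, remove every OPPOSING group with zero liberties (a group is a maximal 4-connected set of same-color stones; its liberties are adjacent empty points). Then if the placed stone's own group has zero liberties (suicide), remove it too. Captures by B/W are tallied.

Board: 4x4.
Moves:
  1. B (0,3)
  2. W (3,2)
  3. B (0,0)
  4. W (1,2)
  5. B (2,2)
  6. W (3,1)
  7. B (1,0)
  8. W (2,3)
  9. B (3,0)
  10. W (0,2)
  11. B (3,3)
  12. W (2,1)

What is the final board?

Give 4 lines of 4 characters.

Answer: B.WB
B.W.
.W.W
BWW.

Derivation:
Move 1: B@(0,3) -> caps B=0 W=0
Move 2: W@(3,2) -> caps B=0 W=0
Move 3: B@(0,0) -> caps B=0 W=0
Move 4: W@(1,2) -> caps B=0 W=0
Move 5: B@(2,2) -> caps B=0 W=0
Move 6: W@(3,1) -> caps B=0 W=0
Move 7: B@(1,0) -> caps B=0 W=0
Move 8: W@(2,3) -> caps B=0 W=0
Move 9: B@(3,0) -> caps B=0 W=0
Move 10: W@(0,2) -> caps B=0 W=0
Move 11: B@(3,3) -> caps B=0 W=0
Move 12: W@(2,1) -> caps B=0 W=1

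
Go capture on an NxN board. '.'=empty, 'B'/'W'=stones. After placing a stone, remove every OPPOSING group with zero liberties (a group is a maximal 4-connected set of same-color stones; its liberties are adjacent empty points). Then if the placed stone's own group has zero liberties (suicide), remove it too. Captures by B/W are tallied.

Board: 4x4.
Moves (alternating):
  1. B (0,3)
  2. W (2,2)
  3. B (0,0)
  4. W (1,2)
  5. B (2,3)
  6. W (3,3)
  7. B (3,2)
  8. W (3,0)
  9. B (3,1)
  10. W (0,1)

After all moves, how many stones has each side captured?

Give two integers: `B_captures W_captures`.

Move 1: B@(0,3) -> caps B=0 W=0
Move 2: W@(2,2) -> caps B=0 W=0
Move 3: B@(0,0) -> caps B=0 W=0
Move 4: W@(1,2) -> caps B=0 W=0
Move 5: B@(2,3) -> caps B=0 W=0
Move 6: W@(3,3) -> caps B=0 W=0
Move 7: B@(3,2) -> caps B=1 W=0
Move 8: W@(3,0) -> caps B=1 W=0
Move 9: B@(3,1) -> caps B=1 W=0
Move 10: W@(0,1) -> caps B=1 W=0

Answer: 1 0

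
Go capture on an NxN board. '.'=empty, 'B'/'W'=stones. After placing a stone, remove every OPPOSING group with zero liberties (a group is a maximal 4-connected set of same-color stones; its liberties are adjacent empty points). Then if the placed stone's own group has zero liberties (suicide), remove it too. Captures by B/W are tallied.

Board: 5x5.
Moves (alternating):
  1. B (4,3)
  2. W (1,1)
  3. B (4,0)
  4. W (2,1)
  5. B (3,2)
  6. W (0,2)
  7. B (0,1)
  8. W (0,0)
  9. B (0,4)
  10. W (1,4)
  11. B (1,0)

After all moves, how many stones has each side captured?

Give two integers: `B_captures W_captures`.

Move 1: B@(4,3) -> caps B=0 W=0
Move 2: W@(1,1) -> caps B=0 W=0
Move 3: B@(4,0) -> caps B=0 W=0
Move 4: W@(2,1) -> caps B=0 W=0
Move 5: B@(3,2) -> caps B=0 W=0
Move 6: W@(0,2) -> caps B=0 W=0
Move 7: B@(0,1) -> caps B=0 W=0
Move 8: W@(0,0) -> caps B=0 W=1
Move 9: B@(0,4) -> caps B=0 W=1
Move 10: W@(1,4) -> caps B=0 W=1
Move 11: B@(1,0) -> caps B=0 W=1

Answer: 0 1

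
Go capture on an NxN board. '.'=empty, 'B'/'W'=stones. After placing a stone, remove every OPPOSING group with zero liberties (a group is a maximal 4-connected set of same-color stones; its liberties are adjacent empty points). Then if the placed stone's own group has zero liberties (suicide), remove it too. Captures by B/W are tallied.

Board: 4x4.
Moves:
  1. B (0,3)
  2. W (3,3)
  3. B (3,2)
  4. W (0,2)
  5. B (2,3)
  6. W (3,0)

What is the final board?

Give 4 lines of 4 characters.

Move 1: B@(0,3) -> caps B=0 W=0
Move 2: W@(3,3) -> caps B=0 W=0
Move 3: B@(3,2) -> caps B=0 W=0
Move 4: W@(0,2) -> caps B=0 W=0
Move 5: B@(2,3) -> caps B=1 W=0
Move 6: W@(3,0) -> caps B=1 W=0

Answer: ..WB
....
...B
W.B.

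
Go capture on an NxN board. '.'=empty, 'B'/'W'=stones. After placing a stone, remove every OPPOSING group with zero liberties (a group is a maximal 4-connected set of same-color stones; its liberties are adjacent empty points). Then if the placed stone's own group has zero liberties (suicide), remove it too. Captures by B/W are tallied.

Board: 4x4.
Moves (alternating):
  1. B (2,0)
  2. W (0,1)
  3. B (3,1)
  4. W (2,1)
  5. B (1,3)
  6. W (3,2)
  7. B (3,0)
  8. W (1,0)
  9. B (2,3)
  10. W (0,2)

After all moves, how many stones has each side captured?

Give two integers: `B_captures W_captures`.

Answer: 0 3

Derivation:
Move 1: B@(2,0) -> caps B=0 W=0
Move 2: W@(0,1) -> caps B=0 W=0
Move 3: B@(3,1) -> caps B=0 W=0
Move 4: W@(2,1) -> caps B=0 W=0
Move 5: B@(1,3) -> caps B=0 W=0
Move 6: W@(3,2) -> caps B=0 W=0
Move 7: B@(3,0) -> caps B=0 W=0
Move 8: W@(1,0) -> caps B=0 W=3
Move 9: B@(2,3) -> caps B=0 W=3
Move 10: W@(0,2) -> caps B=0 W=3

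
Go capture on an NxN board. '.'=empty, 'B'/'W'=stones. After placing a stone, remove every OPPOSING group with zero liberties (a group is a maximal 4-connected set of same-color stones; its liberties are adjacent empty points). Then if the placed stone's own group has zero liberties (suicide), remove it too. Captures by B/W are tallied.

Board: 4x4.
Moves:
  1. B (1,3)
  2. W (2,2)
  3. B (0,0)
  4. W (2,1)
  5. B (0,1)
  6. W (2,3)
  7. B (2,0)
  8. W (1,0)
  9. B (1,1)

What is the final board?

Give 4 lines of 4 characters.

Answer: BB..
.B.B
BWWW
....

Derivation:
Move 1: B@(1,3) -> caps B=0 W=0
Move 2: W@(2,2) -> caps B=0 W=0
Move 3: B@(0,0) -> caps B=0 W=0
Move 4: W@(2,1) -> caps B=0 W=0
Move 5: B@(0,1) -> caps B=0 W=0
Move 6: W@(2,3) -> caps B=0 W=0
Move 7: B@(2,0) -> caps B=0 W=0
Move 8: W@(1,0) -> caps B=0 W=0
Move 9: B@(1,1) -> caps B=1 W=0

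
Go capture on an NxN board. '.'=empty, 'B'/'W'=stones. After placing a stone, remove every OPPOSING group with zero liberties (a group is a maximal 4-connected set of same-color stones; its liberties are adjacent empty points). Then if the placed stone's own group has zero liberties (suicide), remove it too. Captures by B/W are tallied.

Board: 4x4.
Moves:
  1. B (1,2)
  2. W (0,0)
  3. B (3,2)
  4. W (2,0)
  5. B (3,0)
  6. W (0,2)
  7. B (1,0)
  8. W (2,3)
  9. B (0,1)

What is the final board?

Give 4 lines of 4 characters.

Answer: .BW.
B.B.
W..W
B.B.

Derivation:
Move 1: B@(1,2) -> caps B=0 W=0
Move 2: W@(0,0) -> caps B=0 W=0
Move 3: B@(3,2) -> caps B=0 W=0
Move 4: W@(2,0) -> caps B=0 W=0
Move 5: B@(3,0) -> caps B=0 W=0
Move 6: W@(0,2) -> caps B=0 W=0
Move 7: B@(1,0) -> caps B=0 W=0
Move 8: W@(2,3) -> caps B=0 W=0
Move 9: B@(0,1) -> caps B=1 W=0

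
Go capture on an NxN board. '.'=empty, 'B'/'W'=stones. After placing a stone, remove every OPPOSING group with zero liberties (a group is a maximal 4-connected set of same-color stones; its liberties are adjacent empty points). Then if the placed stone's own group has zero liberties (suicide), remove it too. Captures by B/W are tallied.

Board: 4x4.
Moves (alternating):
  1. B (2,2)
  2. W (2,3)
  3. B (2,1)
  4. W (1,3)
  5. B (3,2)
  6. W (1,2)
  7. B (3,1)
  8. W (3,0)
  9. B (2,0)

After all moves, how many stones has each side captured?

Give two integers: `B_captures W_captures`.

Answer: 1 0

Derivation:
Move 1: B@(2,2) -> caps B=0 W=0
Move 2: W@(2,3) -> caps B=0 W=0
Move 3: B@(2,1) -> caps B=0 W=0
Move 4: W@(1,3) -> caps B=0 W=0
Move 5: B@(3,2) -> caps B=0 W=0
Move 6: W@(1,2) -> caps B=0 W=0
Move 7: B@(3,1) -> caps B=0 W=0
Move 8: W@(3,0) -> caps B=0 W=0
Move 9: B@(2,0) -> caps B=1 W=0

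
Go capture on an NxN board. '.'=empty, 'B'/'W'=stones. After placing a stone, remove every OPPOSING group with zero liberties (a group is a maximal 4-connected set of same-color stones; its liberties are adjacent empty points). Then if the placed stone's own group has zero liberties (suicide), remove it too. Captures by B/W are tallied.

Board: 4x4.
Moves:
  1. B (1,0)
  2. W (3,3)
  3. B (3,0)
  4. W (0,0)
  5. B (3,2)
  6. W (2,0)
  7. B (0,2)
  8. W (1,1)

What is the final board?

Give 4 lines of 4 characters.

Move 1: B@(1,0) -> caps B=0 W=0
Move 2: W@(3,3) -> caps B=0 W=0
Move 3: B@(3,0) -> caps B=0 W=0
Move 4: W@(0,0) -> caps B=0 W=0
Move 5: B@(3,2) -> caps B=0 W=0
Move 6: W@(2,0) -> caps B=0 W=0
Move 7: B@(0,2) -> caps B=0 W=0
Move 8: W@(1,1) -> caps B=0 W=1

Answer: W.B.
.W..
W...
B.BW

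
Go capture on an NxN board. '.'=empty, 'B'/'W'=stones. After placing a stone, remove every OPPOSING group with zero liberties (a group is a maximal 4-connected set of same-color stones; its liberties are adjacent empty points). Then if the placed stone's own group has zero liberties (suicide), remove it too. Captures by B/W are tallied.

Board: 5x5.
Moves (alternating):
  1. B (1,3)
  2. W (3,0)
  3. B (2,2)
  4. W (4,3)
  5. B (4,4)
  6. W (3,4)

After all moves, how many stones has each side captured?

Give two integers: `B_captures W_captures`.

Move 1: B@(1,3) -> caps B=0 W=0
Move 2: W@(3,0) -> caps B=0 W=0
Move 3: B@(2,2) -> caps B=0 W=0
Move 4: W@(4,3) -> caps B=0 W=0
Move 5: B@(4,4) -> caps B=0 W=0
Move 6: W@(3,4) -> caps B=0 W=1

Answer: 0 1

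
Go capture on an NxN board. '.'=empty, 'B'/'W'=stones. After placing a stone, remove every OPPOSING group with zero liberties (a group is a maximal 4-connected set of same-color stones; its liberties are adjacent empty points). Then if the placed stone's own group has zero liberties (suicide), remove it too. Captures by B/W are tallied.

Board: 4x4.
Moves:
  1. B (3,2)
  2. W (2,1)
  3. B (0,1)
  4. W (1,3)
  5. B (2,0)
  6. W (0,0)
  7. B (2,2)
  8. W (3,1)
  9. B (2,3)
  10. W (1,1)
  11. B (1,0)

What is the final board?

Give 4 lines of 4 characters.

Answer: .B..
BW.W
BWBB
.WB.

Derivation:
Move 1: B@(3,2) -> caps B=0 W=0
Move 2: W@(2,1) -> caps B=0 W=0
Move 3: B@(0,1) -> caps B=0 W=0
Move 4: W@(1,3) -> caps B=0 W=0
Move 5: B@(2,0) -> caps B=0 W=0
Move 6: W@(0,0) -> caps B=0 W=0
Move 7: B@(2,2) -> caps B=0 W=0
Move 8: W@(3,1) -> caps B=0 W=0
Move 9: B@(2,3) -> caps B=0 W=0
Move 10: W@(1,1) -> caps B=0 W=0
Move 11: B@(1,0) -> caps B=1 W=0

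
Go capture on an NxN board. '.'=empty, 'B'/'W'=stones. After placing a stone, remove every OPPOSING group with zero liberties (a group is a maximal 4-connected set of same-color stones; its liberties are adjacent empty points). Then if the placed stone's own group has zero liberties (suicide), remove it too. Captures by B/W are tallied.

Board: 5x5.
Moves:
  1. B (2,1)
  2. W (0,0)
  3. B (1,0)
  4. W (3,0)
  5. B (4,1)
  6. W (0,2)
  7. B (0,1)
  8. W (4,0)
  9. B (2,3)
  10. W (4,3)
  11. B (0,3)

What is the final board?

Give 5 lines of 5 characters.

Move 1: B@(2,1) -> caps B=0 W=0
Move 2: W@(0,0) -> caps B=0 W=0
Move 3: B@(1,0) -> caps B=0 W=0
Move 4: W@(3,0) -> caps B=0 W=0
Move 5: B@(4,1) -> caps B=0 W=0
Move 6: W@(0,2) -> caps B=0 W=0
Move 7: B@(0,1) -> caps B=1 W=0
Move 8: W@(4,0) -> caps B=1 W=0
Move 9: B@(2,3) -> caps B=1 W=0
Move 10: W@(4,3) -> caps B=1 W=0
Move 11: B@(0,3) -> caps B=1 W=0

Answer: .BWB.
B....
.B.B.
W....
WB.W.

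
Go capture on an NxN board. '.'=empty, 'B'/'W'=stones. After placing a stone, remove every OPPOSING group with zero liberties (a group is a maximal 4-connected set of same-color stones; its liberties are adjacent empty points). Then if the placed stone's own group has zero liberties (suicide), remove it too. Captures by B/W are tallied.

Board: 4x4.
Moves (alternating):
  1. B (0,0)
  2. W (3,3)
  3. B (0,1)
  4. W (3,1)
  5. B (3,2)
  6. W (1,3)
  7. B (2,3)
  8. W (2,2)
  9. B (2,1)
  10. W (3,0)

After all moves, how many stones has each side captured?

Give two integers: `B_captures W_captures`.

Move 1: B@(0,0) -> caps B=0 W=0
Move 2: W@(3,3) -> caps B=0 W=0
Move 3: B@(0,1) -> caps B=0 W=0
Move 4: W@(3,1) -> caps B=0 W=0
Move 5: B@(3,2) -> caps B=0 W=0
Move 6: W@(1,3) -> caps B=0 W=0
Move 7: B@(2,3) -> caps B=1 W=0
Move 8: W@(2,2) -> caps B=1 W=0
Move 9: B@(2,1) -> caps B=1 W=0
Move 10: W@(3,0) -> caps B=1 W=0

Answer: 1 0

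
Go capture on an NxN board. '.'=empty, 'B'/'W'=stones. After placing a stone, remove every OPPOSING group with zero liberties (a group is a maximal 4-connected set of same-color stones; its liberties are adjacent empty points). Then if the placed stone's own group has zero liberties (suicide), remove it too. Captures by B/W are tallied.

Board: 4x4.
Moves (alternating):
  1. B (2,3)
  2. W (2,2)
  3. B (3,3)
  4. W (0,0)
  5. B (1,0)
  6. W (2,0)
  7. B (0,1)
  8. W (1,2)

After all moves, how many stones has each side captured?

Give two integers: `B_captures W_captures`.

Answer: 1 0

Derivation:
Move 1: B@(2,3) -> caps B=0 W=0
Move 2: W@(2,2) -> caps B=0 W=0
Move 3: B@(3,3) -> caps B=0 W=0
Move 4: W@(0,0) -> caps B=0 W=0
Move 5: B@(1,0) -> caps B=0 W=0
Move 6: W@(2,0) -> caps B=0 W=0
Move 7: B@(0,1) -> caps B=1 W=0
Move 8: W@(1,2) -> caps B=1 W=0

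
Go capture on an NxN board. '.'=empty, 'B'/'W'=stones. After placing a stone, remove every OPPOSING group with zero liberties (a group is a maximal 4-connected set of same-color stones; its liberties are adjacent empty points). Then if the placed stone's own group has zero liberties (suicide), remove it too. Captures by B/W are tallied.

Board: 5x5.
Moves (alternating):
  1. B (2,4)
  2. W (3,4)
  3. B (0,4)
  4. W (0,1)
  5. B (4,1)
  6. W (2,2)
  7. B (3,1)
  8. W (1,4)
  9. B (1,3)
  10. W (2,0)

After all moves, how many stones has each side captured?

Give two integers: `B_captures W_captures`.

Answer: 1 0

Derivation:
Move 1: B@(2,4) -> caps B=0 W=0
Move 2: W@(3,4) -> caps B=0 W=0
Move 3: B@(0,4) -> caps B=0 W=0
Move 4: W@(0,1) -> caps B=0 W=0
Move 5: B@(4,1) -> caps B=0 W=0
Move 6: W@(2,2) -> caps B=0 W=0
Move 7: B@(3,1) -> caps B=0 W=0
Move 8: W@(1,4) -> caps B=0 W=0
Move 9: B@(1,3) -> caps B=1 W=0
Move 10: W@(2,0) -> caps B=1 W=0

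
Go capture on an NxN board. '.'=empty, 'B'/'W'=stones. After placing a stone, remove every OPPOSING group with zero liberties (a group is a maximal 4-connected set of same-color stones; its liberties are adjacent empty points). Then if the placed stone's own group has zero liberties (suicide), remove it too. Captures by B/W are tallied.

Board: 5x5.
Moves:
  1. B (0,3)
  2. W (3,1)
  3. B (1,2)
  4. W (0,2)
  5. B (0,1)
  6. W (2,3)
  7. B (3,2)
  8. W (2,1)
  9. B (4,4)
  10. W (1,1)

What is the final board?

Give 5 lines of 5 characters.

Move 1: B@(0,3) -> caps B=0 W=0
Move 2: W@(3,1) -> caps B=0 W=0
Move 3: B@(1,2) -> caps B=0 W=0
Move 4: W@(0,2) -> caps B=0 W=0
Move 5: B@(0,1) -> caps B=1 W=0
Move 6: W@(2,3) -> caps B=1 W=0
Move 7: B@(3,2) -> caps B=1 W=0
Move 8: W@(2,1) -> caps B=1 W=0
Move 9: B@(4,4) -> caps B=1 W=0
Move 10: W@(1,1) -> caps B=1 W=0

Answer: .B.B.
.WB..
.W.W.
.WB..
....B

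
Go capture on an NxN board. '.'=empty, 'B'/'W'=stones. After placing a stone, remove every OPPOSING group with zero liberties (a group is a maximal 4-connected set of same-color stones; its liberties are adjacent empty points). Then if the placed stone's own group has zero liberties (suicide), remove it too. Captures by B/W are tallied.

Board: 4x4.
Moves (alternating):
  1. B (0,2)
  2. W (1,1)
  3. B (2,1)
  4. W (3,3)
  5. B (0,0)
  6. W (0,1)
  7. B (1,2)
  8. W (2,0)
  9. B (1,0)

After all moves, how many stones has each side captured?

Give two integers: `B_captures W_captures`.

Move 1: B@(0,2) -> caps B=0 W=0
Move 2: W@(1,1) -> caps B=0 W=0
Move 3: B@(2,1) -> caps B=0 W=0
Move 4: W@(3,3) -> caps B=0 W=0
Move 5: B@(0,0) -> caps B=0 W=0
Move 6: W@(0,1) -> caps B=0 W=0
Move 7: B@(1,2) -> caps B=0 W=0
Move 8: W@(2,0) -> caps B=0 W=0
Move 9: B@(1,0) -> caps B=2 W=0

Answer: 2 0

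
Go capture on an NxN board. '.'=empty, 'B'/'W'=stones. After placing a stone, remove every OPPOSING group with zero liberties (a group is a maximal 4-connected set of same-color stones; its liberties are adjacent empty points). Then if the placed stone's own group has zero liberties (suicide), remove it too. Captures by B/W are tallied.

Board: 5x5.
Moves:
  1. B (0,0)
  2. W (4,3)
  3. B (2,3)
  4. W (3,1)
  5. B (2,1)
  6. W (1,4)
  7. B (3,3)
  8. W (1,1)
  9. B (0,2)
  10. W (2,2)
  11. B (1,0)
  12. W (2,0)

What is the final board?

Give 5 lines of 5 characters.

Answer: B.B..
BW..W
W.WB.
.W.B.
...W.

Derivation:
Move 1: B@(0,0) -> caps B=0 W=0
Move 2: W@(4,3) -> caps B=0 W=0
Move 3: B@(2,3) -> caps B=0 W=0
Move 4: W@(3,1) -> caps B=0 W=0
Move 5: B@(2,1) -> caps B=0 W=0
Move 6: W@(1,4) -> caps B=0 W=0
Move 7: B@(3,3) -> caps B=0 W=0
Move 8: W@(1,1) -> caps B=0 W=0
Move 9: B@(0,2) -> caps B=0 W=0
Move 10: W@(2,2) -> caps B=0 W=0
Move 11: B@(1,0) -> caps B=0 W=0
Move 12: W@(2,0) -> caps B=0 W=1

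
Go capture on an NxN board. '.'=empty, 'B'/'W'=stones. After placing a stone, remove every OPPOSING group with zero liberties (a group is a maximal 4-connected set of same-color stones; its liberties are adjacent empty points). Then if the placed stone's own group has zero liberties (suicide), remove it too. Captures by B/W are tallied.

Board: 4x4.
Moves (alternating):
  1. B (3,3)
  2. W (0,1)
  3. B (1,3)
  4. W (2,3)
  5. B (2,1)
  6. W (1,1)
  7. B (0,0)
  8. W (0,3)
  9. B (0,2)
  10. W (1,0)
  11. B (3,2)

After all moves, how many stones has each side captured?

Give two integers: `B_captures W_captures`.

Move 1: B@(3,3) -> caps B=0 W=0
Move 2: W@(0,1) -> caps B=0 W=0
Move 3: B@(1,3) -> caps B=0 W=0
Move 4: W@(2,3) -> caps B=0 W=0
Move 5: B@(2,1) -> caps B=0 W=0
Move 6: W@(1,1) -> caps B=0 W=0
Move 7: B@(0,0) -> caps B=0 W=0
Move 8: W@(0,3) -> caps B=0 W=0
Move 9: B@(0,2) -> caps B=1 W=0
Move 10: W@(1,0) -> caps B=1 W=1
Move 11: B@(3,2) -> caps B=1 W=1

Answer: 1 1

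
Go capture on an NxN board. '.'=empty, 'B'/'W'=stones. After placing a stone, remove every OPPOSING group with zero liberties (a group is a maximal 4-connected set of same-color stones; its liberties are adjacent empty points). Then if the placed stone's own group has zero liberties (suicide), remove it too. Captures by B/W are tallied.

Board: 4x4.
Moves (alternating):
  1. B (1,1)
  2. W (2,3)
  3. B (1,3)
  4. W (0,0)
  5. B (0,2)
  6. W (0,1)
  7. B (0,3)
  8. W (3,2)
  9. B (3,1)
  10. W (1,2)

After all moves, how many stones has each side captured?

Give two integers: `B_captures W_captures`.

Answer: 0 3

Derivation:
Move 1: B@(1,1) -> caps B=0 W=0
Move 2: W@(2,3) -> caps B=0 W=0
Move 3: B@(1,3) -> caps B=0 W=0
Move 4: W@(0,0) -> caps B=0 W=0
Move 5: B@(0,2) -> caps B=0 W=0
Move 6: W@(0,1) -> caps B=0 W=0
Move 7: B@(0,3) -> caps B=0 W=0
Move 8: W@(3,2) -> caps B=0 W=0
Move 9: B@(3,1) -> caps B=0 W=0
Move 10: W@(1,2) -> caps B=0 W=3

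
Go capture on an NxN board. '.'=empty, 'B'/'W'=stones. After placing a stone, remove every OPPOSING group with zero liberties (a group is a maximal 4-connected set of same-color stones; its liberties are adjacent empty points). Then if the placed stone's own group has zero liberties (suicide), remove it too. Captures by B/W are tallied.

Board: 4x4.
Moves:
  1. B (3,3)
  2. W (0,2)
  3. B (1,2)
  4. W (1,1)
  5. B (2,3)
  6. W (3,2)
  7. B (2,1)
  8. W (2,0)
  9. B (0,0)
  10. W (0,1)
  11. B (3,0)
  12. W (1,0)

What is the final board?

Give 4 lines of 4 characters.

Answer: .WW.
WWB.
WB.B
B.WB

Derivation:
Move 1: B@(3,3) -> caps B=0 W=0
Move 2: W@(0,2) -> caps B=0 W=0
Move 3: B@(1,2) -> caps B=0 W=0
Move 4: W@(1,1) -> caps B=0 W=0
Move 5: B@(2,3) -> caps B=0 W=0
Move 6: W@(3,2) -> caps B=0 W=0
Move 7: B@(2,1) -> caps B=0 W=0
Move 8: W@(2,0) -> caps B=0 W=0
Move 9: B@(0,0) -> caps B=0 W=0
Move 10: W@(0,1) -> caps B=0 W=0
Move 11: B@(3,0) -> caps B=0 W=0
Move 12: W@(1,0) -> caps B=0 W=1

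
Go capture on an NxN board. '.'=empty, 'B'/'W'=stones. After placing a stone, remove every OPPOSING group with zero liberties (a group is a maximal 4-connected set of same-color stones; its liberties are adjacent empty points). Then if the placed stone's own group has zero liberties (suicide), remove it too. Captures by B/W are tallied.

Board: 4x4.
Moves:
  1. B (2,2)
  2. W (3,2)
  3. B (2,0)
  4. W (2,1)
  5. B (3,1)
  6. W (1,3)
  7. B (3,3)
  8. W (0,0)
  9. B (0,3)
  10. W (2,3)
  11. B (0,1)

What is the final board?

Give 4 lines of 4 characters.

Answer: WB.B
...W
BWBW
.B.B

Derivation:
Move 1: B@(2,2) -> caps B=0 W=0
Move 2: W@(3,2) -> caps B=0 W=0
Move 3: B@(2,0) -> caps B=0 W=0
Move 4: W@(2,1) -> caps B=0 W=0
Move 5: B@(3,1) -> caps B=0 W=0
Move 6: W@(1,3) -> caps B=0 W=0
Move 7: B@(3,3) -> caps B=1 W=0
Move 8: W@(0,0) -> caps B=1 W=0
Move 9: B@(0,3) -> caps B=1 W=0
Move 10: W@(2,3) -> caps B=1 W=0
Move 11: B@(0,1) -> caps B=1 W=0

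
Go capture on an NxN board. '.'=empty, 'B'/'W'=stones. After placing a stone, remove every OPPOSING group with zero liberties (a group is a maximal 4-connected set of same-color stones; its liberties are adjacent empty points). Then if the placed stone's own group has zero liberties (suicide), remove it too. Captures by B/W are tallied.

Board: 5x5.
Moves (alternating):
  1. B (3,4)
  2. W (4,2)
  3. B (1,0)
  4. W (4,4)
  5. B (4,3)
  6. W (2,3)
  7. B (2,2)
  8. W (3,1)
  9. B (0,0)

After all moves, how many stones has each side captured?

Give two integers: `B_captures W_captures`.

Answer: 1 0

Derivation:
Move 1: B@(3,4) -> caps B=0 W=0
Move 2: W@(4,2) -> caps B=0 W=0
Move 3: B@(1,0) -> caps B=0 W=0
Move 4: W@(4,4) -> caps B=0 W=0
Move 5: B@(4,3) -> caps B=1 W=0
Move 6: W@(2,3) -> caps B=1 W=0
Move 7: B@(2,2) -> caps B=1 W=0
Move 8: W@(3,1) -> caps B=1 W=0
Move 9: B@(0,0) -> caps B=1 W=0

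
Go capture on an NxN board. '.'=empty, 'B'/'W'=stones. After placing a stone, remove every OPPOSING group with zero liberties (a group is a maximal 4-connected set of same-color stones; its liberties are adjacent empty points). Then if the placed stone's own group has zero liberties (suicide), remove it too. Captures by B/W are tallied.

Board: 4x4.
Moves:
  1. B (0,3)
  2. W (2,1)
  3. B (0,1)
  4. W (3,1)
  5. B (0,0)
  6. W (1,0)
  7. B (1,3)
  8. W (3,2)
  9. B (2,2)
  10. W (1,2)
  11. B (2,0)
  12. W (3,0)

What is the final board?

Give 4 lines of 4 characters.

Move 1: B@(0,3) -> caps B=0 W=0
Move 2: W@(2,1) -> caps B=0 W=0
Move 3: B@(0,1) -> caps B=0 W=0
Move 4: W@(3,1) -> caps B=0 W=0
Move 5: B@(0,0) -> caps B=0 W=0
Move 6: W@(1,0) -> caps B=0 W=0
Move 7: B@(1,3) -> caps B=0 W=0
Move 8: W@(3,2) -> caps B=0 W=0
Move 9: B@(2,2) -> caps B=0 W=0
Move 10: W@(1,2) -> caps B=0 W=0
Move 11: B@(2,0) -> caps B=0 W=0
Move 12: W@(3,0) -> caps B=0 W=1

Answer: BB.B
W.WB
.WB.
WWW.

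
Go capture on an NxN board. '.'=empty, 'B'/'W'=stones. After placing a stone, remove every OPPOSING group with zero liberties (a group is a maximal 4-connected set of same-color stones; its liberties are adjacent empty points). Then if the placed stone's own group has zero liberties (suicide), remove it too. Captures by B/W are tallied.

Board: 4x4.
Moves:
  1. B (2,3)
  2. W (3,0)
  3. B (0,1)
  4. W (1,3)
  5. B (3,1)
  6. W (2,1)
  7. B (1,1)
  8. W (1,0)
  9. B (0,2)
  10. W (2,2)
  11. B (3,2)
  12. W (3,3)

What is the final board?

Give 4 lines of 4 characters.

Answer: .BB.
WB.W
.WW.
W..W

Derivation:
Move 1: B@(2,3) -> caps B=0 W=0
Move 2: W@(3,0) -> caps B=0 W=0
Move 3: B@(0,1) -> caps B=0 W=0
Move 4: W@(1,3) -> caps B=0 W=0
Move 5: B@(3,1) -> caps B=0 W=0
Move 6: W@(2,1) -> caps B=0 W=0
Move 7: B@(1,1) -> caps B=0 W=0
Move 8: W@(1,0) -> caps B=0 W=0
Move 9: B@(0,2) -> caps B=0 W=0
Move 10: W@(2,2) -> caps B=0 W=0
Move 11: B@(3,2) -> caps B=0 W=0
Move 12: W@(3,3) -> caps B=0 W=3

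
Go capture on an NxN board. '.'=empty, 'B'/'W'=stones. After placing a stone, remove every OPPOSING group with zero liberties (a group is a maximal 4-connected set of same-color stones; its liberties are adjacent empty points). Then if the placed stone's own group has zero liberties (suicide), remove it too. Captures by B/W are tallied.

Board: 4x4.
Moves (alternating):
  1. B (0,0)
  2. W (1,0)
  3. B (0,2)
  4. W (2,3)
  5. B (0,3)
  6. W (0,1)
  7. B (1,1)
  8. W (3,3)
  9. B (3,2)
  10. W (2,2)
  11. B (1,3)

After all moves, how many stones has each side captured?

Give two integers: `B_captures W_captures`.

Move 1: B@(0,0) -> caps B=0 W=0
Move 2: W@(1,0) -> caps B=0 W=0
Move 3: B@(0,2) -> caps B=0 W=0
Move 4: W@(2,3) -> caps B=0 W=0
Move 5: B@(0,3) -> caps B=0 W=0
Move 6: W@(0,1) -> caps B=0 W=1
Move 7: B@(1,1) -> caps B=0 W=1
Move 8: W@(3,3) -> caps B=0 W=1
Move 9: B@(3,2) -> caps B=0 W=1
Move 10: W@(2,2) -> caps B=0 W=1
Move 11: B@(1,3) -> caps B=0 W=1

Answer: 0 1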